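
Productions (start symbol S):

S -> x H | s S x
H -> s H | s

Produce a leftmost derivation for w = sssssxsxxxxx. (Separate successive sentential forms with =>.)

S => sSx => ssSxx => sssSxxx => ssssSxxxx => sssssSxxxxx => sssssxHxxxxx => sssssxsxxxxx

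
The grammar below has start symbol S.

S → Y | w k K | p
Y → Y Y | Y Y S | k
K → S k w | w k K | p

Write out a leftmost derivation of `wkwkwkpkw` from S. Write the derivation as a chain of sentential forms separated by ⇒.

S ⇒ wkK ⇒ wkwkK ⇒ wkwkwkK ⇒ wkwkwkSkw ⇒ wkwkwkpkw

S ⇒ wkK   [S → w k K]
wkK ⇒ wkwkK   [K → w k K]
wkwkK ⇒ wkwkwkK   [K → w k K]
wkwkwkK ⇒ wkwkwkSkw   [K → S k w]
wkwkwkSkw ⇒ wkwkwkpkw   [S → p]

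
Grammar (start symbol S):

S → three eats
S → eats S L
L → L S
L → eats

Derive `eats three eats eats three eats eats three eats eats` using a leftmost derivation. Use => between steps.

S => eats S L => eats three eats L => eats three eats L S => eats three eats L S S => eats three eats eats S S => eats three eats eats three eats S => eats three eats eats three eats eats S L => eats three eats eats three eats eats three eats L => eats three eats eats three eats eats three eats eats

S => eats S L   [S → eats S L]
eats S L => eats three eats L   [S → three eats]
eats three eats L => eats three eats L S   [L → L S]
eats three eats L S => eats three eats L S S   [L → L S]
eats three eats L S S => eats three eats eats S S   [L → eats]
eats three eats eats S S => eats three eats eats three eats S   [S → three eats]
eats three eats eats three eats S => eats three eats eats three eats eats S L   [S → eats S L]
eats three eats eats three eats eats S L => eats three eats eats three eats eats three eats L   [S → three eats]
eats three eats eats three eats eats three eats L => eats three eats eats three eats eats three eats eats   [L → eats]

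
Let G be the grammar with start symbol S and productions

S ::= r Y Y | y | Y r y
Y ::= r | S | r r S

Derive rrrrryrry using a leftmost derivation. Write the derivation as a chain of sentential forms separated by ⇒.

S ⇒ Yry ⇒ Sry ⇒ rYYry ⇒ rSYry ⇒ rYryYry ⇒ rSryYry ⇒ rrYYryYry ⇒ rrrYryYry ⇒ rrrrryYry ⇒ rrrrryrry

S ⇒ Yry   [S ::= Y r y]
Yry ⇒ Sry   [Y ::= S]
Sry ⇒ rYYry   [S ::= r Y Y]
rYYry ⇒ rSYry   [Y ::= S]
rSYry ⇒ rYryYry   [S ::= Y r y]
rYryYry ⇒ rSryYry   [Y ::= S]
rSryYry ⇒ rrYYryYry   [S ::= r Y Y]
rrYYryYry ⇒ rrrYryYry   [Y ::= r]
rrrYryYry ⇒ rrrrryYry   [Y ::= r]
rrrrryYry ⇒ rrrrryrry   [Y ::= r]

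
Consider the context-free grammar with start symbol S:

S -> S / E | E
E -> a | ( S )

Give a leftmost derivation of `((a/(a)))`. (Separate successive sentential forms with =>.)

S=>E=>(S)=>(E)=>((S))=>((S/E))=>((E/E))=>((a/E))=>((a/(S)))=>((a/(E)))=>((a/(a)))

S => E   [S -> E]
E => (S)   [E -> ( S )]
(S) => (E)   [S -> E]
(E) => ((S))   [E -> ( S )]
((S)) => ((S/E))   [S -> S / E]
((S/E)) => ((E/E))   [S -> E]
((E/E)) => ((a/E))   [E -> a]
((a/E)) => ((a/(S)))   [E -> ( S )]
((a/(S))) => ((a/(E)))   [S -> E]
((a/(E))) => ((a/(a)))   [E -> a]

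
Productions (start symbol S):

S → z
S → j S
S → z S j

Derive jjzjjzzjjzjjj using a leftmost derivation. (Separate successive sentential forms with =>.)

S => jS => jjS => jjzSj => jjzjSj => jjzjjSj => jjzjjzSjj => jjzjjzzSjjj => jjzjjzzjSjjj => jjzjjzzjjSjjj => jjzjjzzjjzjjj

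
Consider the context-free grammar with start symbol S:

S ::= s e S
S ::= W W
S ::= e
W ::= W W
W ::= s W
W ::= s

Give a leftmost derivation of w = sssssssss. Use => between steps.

S => WW => WWW => sWW => ssWW => sssW => ssssW => ssssWW => ssssWWW => sssssWWW => ssssssWW => ssssssWWW => sssssssWW => ssssssssW => sssssssss

S => WW   [S ::= W W]
WW => WWW   [W ::= W W]
WWW => sWW   [W ::= s]
sWW => ssWW   [W ::= s W]
ssWW => sssW   [W ::= s]
sssW => ssssW   [W ::= s W]
ssssW => ssssWW   [W ::= W W]
ssssWW => ssssWWW   [W ::= W W]
ssssWWW => sssssWWW   [W ::= s W]
sssssWWW => ssssssWW   [W ::= s]
ssssssWW => ssssssWWW   [W ::= W W]
ssssssWWW => sssssssWW   [W ::= s]
sssssssWW => ssssssssW   [W ::= s]
ssssssssW => sssssssss   [W ::= s]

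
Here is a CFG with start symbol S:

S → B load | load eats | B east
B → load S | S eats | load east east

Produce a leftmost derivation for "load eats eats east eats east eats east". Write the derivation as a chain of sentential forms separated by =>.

S => B east   [S → B east]
B east => S eats east   [B → S eats]
S eats east => B east eats east   [S → B east]
B east eats east => S eats east eats east   [B → S eats]
S eats east eats east => B east eats east eats east   [S → B east]
B east eats east eats east => S eats east eats east eats east   [B → S eats]
S eats east eats east eats east => load eats eats east eats east eats east   [S → load eats]

S => B east => S eats east => B east eats east => S eats east eats east => B east eats east eats east => S eats east eats east eats east => load eats eats east eats east eats east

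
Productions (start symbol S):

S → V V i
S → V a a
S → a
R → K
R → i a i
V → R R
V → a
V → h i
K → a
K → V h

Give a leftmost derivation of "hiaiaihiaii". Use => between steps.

S => VVi   [S → V V i]
VVi => hiVi   [V → h i]
hiVi => hiRRi   [V → R R]
hiRRi => hiKRi   [R → K]
hiKRi => hiVhRi   [K → V h]
hiVhRi => hiRRhRi   [V → R R]
hiRRhRi => hiKRhRi   [R → K]
hiKRhRi => hiaRhRi   [K → a]
hiaRhRi => hiaiaihRi   [R → i a i]
hiaiaihRi => hiaiaihiaii   [R → i a i]

S => VVi => hiVi => hiRRi => hiKRi => hiVhRi => hiRRhRi => hiKRhRi => hiaRhRi => hiaiaihRi => hiaiaihiaii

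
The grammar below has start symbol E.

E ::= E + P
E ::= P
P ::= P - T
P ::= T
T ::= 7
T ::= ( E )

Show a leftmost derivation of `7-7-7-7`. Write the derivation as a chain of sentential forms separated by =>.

E => P   [E ::= P]
P => P-T   [P ::= P - T]
P-T => P-T-T   [P ::= P - T]
P-T-T => P-T-T-T   [P ::= P - T]
P-T-T-T => T-T-T-T   [P ::= T]
T-T-T-T => 7-T-T-T   [T ::= 7]
7-T-T-T => 7-7-T-T   [T ::= 7]
7-7-T-T => 7-7-7-T   [T ::= 7]
7-7-7-T => 7-7-7-7   [T ::= 7]

E => P => P-T => P-T-T => P-T-T-T => T-T-T-T => 7-T-T-T => 7-7-T-T => 7-7-7-T => 7-7-7-7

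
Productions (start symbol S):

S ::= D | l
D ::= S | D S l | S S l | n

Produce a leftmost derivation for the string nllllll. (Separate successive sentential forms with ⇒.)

S ⇒ D   [S ::= D]
D ⇒ DSl   [D ::= D S l]
DSl ⇒ SSlSl   [D ::= S S l]
SSlSl ⇒ DSlSl   [S ::= D]
DSlSl ⇒ DSlSlSl   [D ::= D S l]
DSlSlSl ⇒ nSlSlSl   [D ::= n]
nSlSlSl ⇒ nllSlSl   [S ::= l]
nllSlSl ⇒ nllllSl   [S ::= l]
nllllSl ⇒ nllllll   [S ::= l]

S ⇒ D ⇒ DSl ⇒ SSlSl ⇒ DSlSl ⇒ DSlSlSl ⇒ nSlSlSl ⇒ nllSlSl ⇒ nllllSl ⇒ nllllll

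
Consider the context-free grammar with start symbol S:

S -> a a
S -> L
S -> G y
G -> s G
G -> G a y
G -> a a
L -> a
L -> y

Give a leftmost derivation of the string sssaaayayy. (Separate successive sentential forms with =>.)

S => Gy   [S -> G y]
Gy => sGy   [G -> s G]
sGy => ssGy   [G -> s G]
ssGy => ssGayy   [G -> G a y]
ssGayy => ssGayayy   [G -> G a y]
ssGayayy => sssGayayy   [G -> s G]
sssGayayy => sssaaayayy   [G -> a a]

S=>Gy=>sGy=>ssGy=>ssGayy=>ssGayayy=>sssGayayy=>sssaaayayy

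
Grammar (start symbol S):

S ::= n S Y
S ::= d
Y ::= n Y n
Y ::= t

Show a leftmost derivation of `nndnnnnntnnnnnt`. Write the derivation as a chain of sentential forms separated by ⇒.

S ⇒ nSY   [S ::= n S Y]
nSY ⇒ nnSYY   [S ::= n S Y]
nnSYY ⇒ nndYY   [S ::= d]
nndYY ⇒ nndnYnY   [Y ::= n Y n]
nndnYnY ⇒ nndnnYnnY   [Y ::= n Y n]
nndnnYnnY ⇒ nndnnnYnnnY   [Y ::= n Y n]
nndnnnYnnnY ⇒ nndnnnnYnnnnY   [Y ::= n Y n]
nndnnnnYnnnnY ⇒ nndnnnnnYnnnnnY   [Y ::= n Y n]
nndnnnnnYnnnnnY ⇒ nndnnnnntnnnnnY   [Y ::= t]
nndnnnnntnnnnnY ⇒ nndnnnnntnnnnnt   [Y ::= t]

S⇒nSY⇒nnSYY⇒nndYY⇒nndnYnY⇒nndnnYnnY⇒nndnnnYnnnY⇒nndnnnnYnnnnY⇒nndnnnnnYnnnnnY⇒nndnnnnntnnnnnY⇒nndnnnnntnnnnnt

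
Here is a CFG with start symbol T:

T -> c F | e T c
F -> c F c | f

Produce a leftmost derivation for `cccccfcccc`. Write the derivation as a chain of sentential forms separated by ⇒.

T⇒cF⇒ccFc⇒cccFcc⇒ccccFccc⇒cccccFcccc⇒cccccfcccc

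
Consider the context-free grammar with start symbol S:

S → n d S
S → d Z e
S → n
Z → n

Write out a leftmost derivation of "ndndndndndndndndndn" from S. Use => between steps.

S => ndS => ndndS => ndndndS => ndndndndS => ndndndndndS => ndndndndndndS => ndndndndndndndS => ndndndndndndndndS => ndndndndndndndndndS => ndndndndndndndndndn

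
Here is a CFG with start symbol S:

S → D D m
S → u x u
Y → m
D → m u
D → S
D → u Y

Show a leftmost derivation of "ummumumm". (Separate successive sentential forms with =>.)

S => DDm => SDm => DDmDm => uYDmDm => umDmDm => ummumDm => ummumuYm => ummumumm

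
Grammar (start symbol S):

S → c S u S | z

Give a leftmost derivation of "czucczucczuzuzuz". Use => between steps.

S => cSuS   [S → c S u S]
cSuS => czuS   [S → z]
czuS => czucSuS   [S → c S u S]
czucSuS => czuccSuSuS   [S → c S u S]
czuccSuSuS => czucczuSuS   [S → z]
czucczuSuS => czucczucSuSuS   [S → c S u S]
czucczucSuSuS => czucczuccSuSuSuS   [S → c S u S]
czucczuccSuSuSuS => czucczucczuSuSuS   [S → z]
czucczucczuSuSuS => czucczucczuzuSuS   [S → z]
czucczucczuzuSuS => czucczucczuzuzuS   [S → z]
czucczucczuzuzuS => czucczucczuzuzuz   [S → z]

S=>cSuS=>czuS=>czucSuS=>czuccSuSuS=>czucczuSuS=>czucczucSuSuS=>czucczuccSuSuSuS=>czucczucczuSuSuS=>czucczucczuzuSuS=>czucczucczuzuzuS=>czucczucczuzuzuz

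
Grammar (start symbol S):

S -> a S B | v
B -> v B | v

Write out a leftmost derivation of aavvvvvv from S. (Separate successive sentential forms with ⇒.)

S ⇒ aSB ⇒ aaSBB ⇒ aavBB ⇒ aavvB ⇒ aavvvB ⇒ aavvvvB ⇒ aavvvvvB ⇒ aavvvvvv

S ⇒ aSB   [S -> a S B]
aSB ⇒ aaSBB   [S -> a S B]
aaSBB ⇒ aavBB   [S -> v]
aavBB ⇒ aavvB   [B -> v]
aavvB ⇒ aavvvB   [B -> v B]
aavvvB ⇒ aavvvvB   [B -> v B]
aavvvvB ⇒ aavvvvvB   [B -> v B]
aavvvvvB ⇒ aavvvvvv   [B -> v]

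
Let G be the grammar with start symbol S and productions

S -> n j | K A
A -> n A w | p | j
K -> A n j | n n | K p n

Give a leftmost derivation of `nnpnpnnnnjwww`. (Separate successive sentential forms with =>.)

S => KA   [S -> K A]
KA => KpnA   [K -> K p n]
KpnA => KpnpnA   [K -> K p n]
KpnpnA => nnpnpnA   [K -> n n]
nnpnpnA => nnpnpnnAw   [A -> n A w]
nnpnpnnAw => nnpnpnnnAww   [A -> n A w]
nnpnpnnnAww => nnpnpnnnnAwww   [A -> n A w]
nnpnpnnnnAwww => nnpnpnnnnjwww   [A -> j]

S => KA => KpnA => KpnpnA => nnpnpnA => nnpnpnnAw => nnpnpnnnAww => nnpnpnnnnAwww => nnpnpnnnnjwww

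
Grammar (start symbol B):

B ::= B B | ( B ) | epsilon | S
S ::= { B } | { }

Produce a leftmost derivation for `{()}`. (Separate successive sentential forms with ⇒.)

B ⇒ BB   [B ::= B B]
BB ⇒ SB   [B ::= S]
SB ⇒ {B}B   [S ::= { B }]
{B}B ⇒ {BB}B   [B ::= B B]
{BB}B ⇒ {BBB}B   [B ::= B B]
{BBB}B ⇒ {(B)BB}B   [B ::= ( B )]
{(B)BB}B ⇒ {()BB}B   [B ::= epsilon]
{()BB}B ⇒ {()B}B   [B ::= epsilon]
{()B}B ⇒ {()}B   [B ::= epsilon]
{()}B ⇒ {()}   [B ::= epsilon]

B ⇒ BB ⇒ SB ⇒ {B}B ⇒ {BB}B ⇒ {BBB}B ⇒ {(B)BB}B ⇒ {()BB}B ⇒ {()B}B ⇒ {()}B ⇒ {()}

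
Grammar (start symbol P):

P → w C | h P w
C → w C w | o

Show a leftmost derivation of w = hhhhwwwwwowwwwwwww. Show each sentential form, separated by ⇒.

P ⇒ hPw   [P → h P w]
hPw ⇒ hhPww   [P → h P w]
hhPww ⇒ hhhPwww   [P → h P w]
hhhPwww ⇒ hhhhPwwww   [P → h P w]
hhhhPwwww ⇒ hhhhwCwwww   [P → w C]
hhhhwCwwww ⇒ hhhhwwCwwwww   [C → w C w]
hhhhwwCwwwww ⇒ hhhhwwwCwwwwww   [C → w C w]
hhhhwwwCwwwwww ⇒ hhhhwwwwCwwwwwww   [C → w C w]
hhhhwwwwCwwwwwww ⇒ hhhhwwwwwCwwwwwwww   [C → w C w]
hhhhwwwwwCwwwwwwww ⇒ hhhhwwwwwowwwwwwww   [C → o]

P⇒hPw⇒hhPww⇒hhhPwww⇒hhhhPwwww⇒hhhhwCwwww⇒hhhhwwCwwwww⇒hhhhwwwCwwwwww⇒hhhhwwwwCwwwwwww⇒hhhhwwwwwCwwwwwwww⇒hhhhwwwwwowwwwwwww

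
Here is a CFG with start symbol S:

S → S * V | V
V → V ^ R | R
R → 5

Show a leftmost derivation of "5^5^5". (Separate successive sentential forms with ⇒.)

S ⇒ V ⇒ V^R ⇒ V^R^R ⇒ R^R^R ⇒ 5^R^R ⇒ 5^5^R ⇒ 5^5^5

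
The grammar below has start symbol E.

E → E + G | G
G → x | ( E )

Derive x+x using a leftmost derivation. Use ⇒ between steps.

E ⇒ E+G ⇒ G+G ⇒ x+G ⇒ x+x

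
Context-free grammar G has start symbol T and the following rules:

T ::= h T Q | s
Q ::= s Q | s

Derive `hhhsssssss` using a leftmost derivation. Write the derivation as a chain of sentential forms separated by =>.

T=>hTQ=>hhTQQ=>hhhTQQQ=>hhhsQQQ=>hhhssQQQ=>hhhsssQQQ=>hhhssssQQ=>hhhsssssQ=>hhhssssssQ=>hhhsssssss

T => hTQ   [T ::= h T Q]
hTQ => hhTQQ   [T ::= h T Q]
hhTQQ => hhhTQQQ   [T ::= h T Q]
hhhTQQQ => hhhsQQQ   [T ::= s]
hhhsQQQ => hhhssQQQ   [Q ::= s Q]
hhhssQQQ => hhhsssQQQ   [Q ::= s Q]
hhhsssQQQ => hhhssssQQ   [Q ::= s]
hhhssssQQ => hhhsssssQ   [Q ::= s]
hhhsssssQ => hhhssssssQ   [Q ::= s Q]
hhhssssssQ => hhhsssssss   [Q ::= s]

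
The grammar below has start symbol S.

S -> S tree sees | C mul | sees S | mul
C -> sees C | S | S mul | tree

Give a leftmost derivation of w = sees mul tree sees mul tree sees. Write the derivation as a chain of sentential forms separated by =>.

S => S tree sees => sees S tree sees => sees C mul tree sees => sees S mul tree sees => sees S tree sees mul tree sees => sees mul tree sees mul tree sees

S => S tree sees   [S -> S tree sees]
S tree sees => sees S tree sees   [S -> sees S]
sees S tree sees => sees C mul tree sees   [S -> C mul]
sees C mul tree sees => sees S mul tree sees   [C -> S]
sees S mul tree sees => sees S tree sees mul tree sees   [S -> S tree sees]
sees S tree sees mul tree sees => sees mul tree sees mul tree sees   [S -> mul]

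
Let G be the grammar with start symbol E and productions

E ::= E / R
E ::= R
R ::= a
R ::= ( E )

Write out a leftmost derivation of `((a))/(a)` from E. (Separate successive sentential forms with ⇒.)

E ⇒ E/R ⇒ R/R ⇒ (E)/R ⇒ (R)/R ⇒ ((E))/R ⇒ ((R))/R ⇒ ((a))/R ⇒ ((a))/(E) ⇒ ((a))/(R) ⇒ ((a))/(a)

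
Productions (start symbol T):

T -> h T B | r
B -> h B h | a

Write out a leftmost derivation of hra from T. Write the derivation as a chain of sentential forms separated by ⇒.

T ⇒ hTB ⇒ hrB ⇒ hra

T ⇒ hTB   [T -> h T B]
hTB ⇒ hrB   [T -> r]
hrB ⇒ hra   [B -> a]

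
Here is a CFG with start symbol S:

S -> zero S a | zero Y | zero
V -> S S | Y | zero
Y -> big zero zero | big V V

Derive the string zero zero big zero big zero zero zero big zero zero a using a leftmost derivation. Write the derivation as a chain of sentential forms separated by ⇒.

S ⇒ zero S a ⇒ zero zero Y a ⇒ zero zero big V V a ⇒ zero zero big S S V a ⇒ zero zero big zero Y S V a ⇒ zero zero big zero big zero zero S V a ⇒ zero zero big zero big zero zero zero V a ⇒ zero zero big zero big zero zero zero Y a ⇒ zero zero big zero big zero zero zero big zero zero a

S ⇒ zero S a   [S -> zero S a]
zero S a ⇒ zero zero Y a   [S -> zero Y]
zero zero Y a ⇒ zero zero big V V a   [Y -> big V V]
zero zero big V V a ⇒ zero zero big S S V a   [V -> S S]
zero zero big S S V a ⇒ zero zero big zero Y S V a   [S -> zero Y]
zero zero big zero Y S V a ⇒ zero zero big zero big zero zero S V a   [Y -> big zero zero]
zero zero big zero big zero zero S V a ⇒ zero zero big zero big zero zero zero V a   [S -> zero]
zero zero big zero big zero zero zero V a ⇒ zero zero big zero big zero zero zero Y a   [V -> Y]
zero zero big zero big zero zero zero Y a ⇒ zero zero big zero big zero zero zero big zero zero a   [Y -> big zero zero]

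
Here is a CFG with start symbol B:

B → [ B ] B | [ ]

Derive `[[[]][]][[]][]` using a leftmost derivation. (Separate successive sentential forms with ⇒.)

B ⇒ [B]B ⇒ [[B]B]B ⇒ [[[]]B]B ⇒ [[[]][]]B ⇒ [[[]][]][B]B ⇒ [[[]][]][[]]B ⇒ [[[]][]][[]][]

B ⇒ [B]B   [B → [ B ] B]
[B]B ⇒ [[B]B]B   [B → [ B ] B]
[[B]B]B ⇒ [[[]]B]B   [B → [ ]]
[[[]]B]B ⇒ [[[]][]]B   [B → [ ]]
[[[]][]]B ⇒ [[[]][]][B]B   [B → [ B ] B]
[[[]][]][B]B ⇒ [[[]][]][[]]B   [B → [ ]]
[[[]][]][[]]B ⇒ [[[]][]][[]][]   [B → [ ]]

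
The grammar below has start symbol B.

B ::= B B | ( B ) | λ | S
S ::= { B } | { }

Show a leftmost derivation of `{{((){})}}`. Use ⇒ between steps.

B ⇒ S   [B ::= S]
S ⇒ {B}   [S ::= { B }]
{B} ⇒ {S}   [B ::= S]
{S} ⇒ {{B}}   [S ::= { B }]
{{B}} ⇒ {{(B)}}   [B ::= ( B )]
{{(B)}} ⇒ {{(BB)}}   [B ::= B B]
{{(BB)}} ⇒ {{((B)B)}}   [B ::= ( B )]
{{((B)B)}} ⇒ {{(()B)}}   [B ::= λ]
{{(()B)}} ⇒ {{(()BB)}}   [B ::= B B]
{{(()BB)}} ⇒ {{(()SB)}}   [B ::= S]
{{(()SB)}} ⇒ {{((){}B)}}   [S ::= { }]
{{((){}B)}} ⇒ {{((){})}}   [B ::= λ]

B ⇒ S ⇒ {B} ⇒ {S} ⇒ {{B}} ⇒ {{(B)}} ⇒ {{(BB)}} ⇒ {{((B)B)}} ⇒ {{(()B)}} ⇒ {{(()BB)}} ⇒ {{(()SB)}} ⇒ {{((){}B)}} ⇒ {{((){})}}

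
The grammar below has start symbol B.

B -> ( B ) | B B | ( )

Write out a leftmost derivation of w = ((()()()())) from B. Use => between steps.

B => (B)   [B -> ( B )]
(B) => ((B))   [B -> ( B )]
((B)) => ((BB))   [B -> B B]
((BB)) => ((()B))   [B -> ( )]
((()B)) => ((()BB))   [B -> B B]
((()BB)) => ((()()B))   [B -> ( )]
((()()B)) => ((()()BB))   [B -> B B]
((()()BB)) => ((()()()B))   [B -> ( )]
((()()()B)) => ((()()()()))   [B -> ( )]

B => (B) => ((B)) => ((BB)) => ((()B)) => ((()BB)) => ((()()B)) => ((()()BB)) => ((()()()B)) => ((()()()()))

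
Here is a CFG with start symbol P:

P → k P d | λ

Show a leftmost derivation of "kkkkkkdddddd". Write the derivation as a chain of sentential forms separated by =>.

P => kPd => kkPdd => kkkPddd => kkkkPdddd => kkkkkPddddd => kkkkkkPdddddd => kkkkkkdddddd

P => kPd   [P → k P d]
kPd => kkPdd   [P → k P d]
kkPdd => kkkPddd   [P → k P d]
kkkPddd => kkkkPdddd   [P → k P d]
kkkkPdddd => kkkkkPddddd   [P → k P d]
kkkkkPddddd => kkkkkkPdddddd   [P → k P d]
kkkkkkPdddddd => kkkkkkdddddd   [P → λ]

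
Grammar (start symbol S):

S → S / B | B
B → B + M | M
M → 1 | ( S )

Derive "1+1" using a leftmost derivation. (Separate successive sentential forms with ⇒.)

S ⇒ B   [S → B]
B ⇒ B+M   [B → B + M]
B+M ⇒ M+M   [B → M]
M+M ⇒ 1+M   [M → 1]
1+M ⇒ 1+1   [M → 1]

S ⇒ B ⇒ B+M ⇒ M+M ⇒ 1+M ⇒ 1+1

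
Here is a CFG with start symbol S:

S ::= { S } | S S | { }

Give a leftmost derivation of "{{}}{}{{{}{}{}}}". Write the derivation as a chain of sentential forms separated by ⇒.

S ⇒ SS   [S ::= S S]
SS ⇒ SSS   [S ::= S S]
SSS ⇒ {S}SS   [S ::= { S }]
{S}SS ⇒ {{}}SS   [S ::= { }]
{{}}SS ⇒ {{}}{}S   [S ::= { }]
{{}}{}S ⇒ {{}}{}{S}   [S ::= { S }]
{{}}{}{S} ⇒ {{}}{}{{S}}   [S ::= { S }]
{{}}{}{{S}} ⇒ {{}}{}{{SS}}   [S ::= S S]
{{}}{}{{SS}} ⇒ {{}}{}{{SSS}}   [S ::= S S]
{{}}{}{{SSS}} ⇒ {{}}{}{{{}SS}}   [S ::= { }]
{{}}{}{{{}SS}} ⇒ {{}}{}{{{}{}S}}   [S ::= { }]
{{}}{}{{{}{}S}} ⇒ {{}}{}{{{}{}{}}}   [S ::= { }]

S⇒SS⇒SSS⇒{S}SS⇒{{}}SS⇒{{}}{}S⇒{{}}{}{S}⇒{{}}{}{{S}}⇒{{}}{}{{SS}}⇒{{}}{}{{SSS}}⇒{{}}{}{{{}SS}}⇒{{}}{}{{{}{}S}}⇒{{}}{}{{{}{}{}}}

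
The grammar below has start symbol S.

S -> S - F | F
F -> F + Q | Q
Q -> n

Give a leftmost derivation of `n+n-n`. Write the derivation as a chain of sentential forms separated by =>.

S => S-F => F-F => F+Q-F => Q+Q-F => n+Q-F => n+n-F => n+n-Q => n+n-n

S => S-F   [S -> S - F]
S-F => F-F   [S -> F]
F-F => F+Q-F   [F -> F + Q]
F+Q-F => Q+Q-F   [F -> Q]
Q+Q-F => n+Q-F   [Q -> n]
n+Q-F => n+n-F   [Q -> n]
n+n-F => n+n-Q   [F -> Q]
n+n-Q => n+n-n   [Q -> n]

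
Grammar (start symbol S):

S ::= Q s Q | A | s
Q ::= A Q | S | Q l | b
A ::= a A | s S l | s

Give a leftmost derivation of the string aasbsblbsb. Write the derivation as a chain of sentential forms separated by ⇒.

S ⇒ QsQ ⇒ AQsQ ⇒ aAQsQ ⇒ aaAQsQ ⇒ aasSlQsQ ⇒ aasQsQlQsQ ⇒ aasbsQlQsQ ⇒ aasbsblQsQ ⇒ aasbsblbsQ ⇒ aasbsblbsb

S ⇒ QsQ   [S ::= Q s Q]
QsQ ⇒ AQsQ   [Q ::= A Q]
AQsQ ⇒ aAQsQ   [A ::= a A]
aAQsQ ⇒ aaAQsQ   [A ::= a A]
aaAQsQ ⇒ aasSlQsQ   [A ::= s S l]
aasSlQsQ ⇒ aasQsQlQsQ   [S ::= Q s Q]
aasQsQlQsQ ⇒ aasbsQlQsQ   [Q ::= b]
aasbsQlQsQ ⇒ aasbsblQsQ   [Q ::= b]
aasbsblQsQ ⇒ aasbsblbsQ   [Q ::= b]
aasbsblbsQ ⇒ aasbsblbsb   [Q ::= b]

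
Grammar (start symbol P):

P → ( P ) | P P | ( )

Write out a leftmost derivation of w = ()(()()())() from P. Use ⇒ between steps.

P ⇒ PP ⇒ PPP ⇒ ()PP ⇒ ()(P)P ⇒ ()(PP)P ⇒ ()(PPP)P ⇒ ()(()PP)P ⇒ ()(()()P)P ⇒ ()(()()())P ⇒ ()(()()())()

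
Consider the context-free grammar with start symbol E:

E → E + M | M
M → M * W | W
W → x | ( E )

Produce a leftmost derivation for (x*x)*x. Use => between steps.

E => M => M*W => W*W => (E)*W => (M)*W => (M*W)*W => (W*W)*W => (x*W)*W => (x*x)*W => (x*x)*x

E => M   [E → M]
M => M*W   [M → M * W]
M*W => W*W   [M → W]
W*W => (E)*W   [W → ( E )]
(E)*W => (M)*W   [E → M]
(M)*W => (M*W)*W   [M → M * W]
(M*W)*W => (W*W)*W   [M → W]
(W*W)*W => (x*W)*W   [W → x]
(x*W)*W => (x*x)*W   [W → x]
(x*x)*W => (x*x)*x   [W → x]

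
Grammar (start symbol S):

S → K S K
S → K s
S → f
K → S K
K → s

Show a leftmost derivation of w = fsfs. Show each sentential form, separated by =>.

S => KSK   [S → K S K]
KSK => SKSK   [K → S K]
SKSK => fKSK   [S → f]
fKSK => fsSK   [K → s]
fsSK => fsfK   [S → f]
fsfK => fsfs   [K → s]

S => KSK => SKSK => fKSK => fsSK => fsfK => fsfs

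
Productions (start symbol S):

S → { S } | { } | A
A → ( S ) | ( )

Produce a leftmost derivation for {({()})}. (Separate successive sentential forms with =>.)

S => {S}   [S → { S }]
{S} => {A}   [S → A]
{A} => {(S)}   [A → ( S )]
{(S)} => {({S})}   [S → { S }]
{({S})} => {({A})}   [S → A]
{({A})} => {({()})}   [A → ( )]

S => {S} => {A} => {(S)} => {({S})} => {({A})} => {({()})}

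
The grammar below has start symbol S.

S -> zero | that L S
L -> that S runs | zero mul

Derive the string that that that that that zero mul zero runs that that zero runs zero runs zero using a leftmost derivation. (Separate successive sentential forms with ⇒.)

S ⇒ that L S ⇒ that that S runs S ⇒ that that that L S runs S ⇒ that that that that S runs S runs S ⇒ that that that that that L S runs S runs S ⇒ that that that that that zero mul S runs S runs S ⇒ that that that that that zero mul zero runs S runs S ⇒ that that that that that zero mul zero runs that L S runs S ⇒ that that that that that zero mul zero runs that that S runs S runs S ⇒ that that that that that zero mul zero runs that that zero runs S runs S ⇒ that that that that that zero mul zero runs that that zero runs zero runs S ⇒ that that that that that zero mul zero runs that that zero runs zero runs zero

S ⇒ that L S   [S -> that L S]
that L S ⇒ that that S runs S   [L -> that S runs]
that that S runs S ⇒ that that that L S runs S   [S -> that L S]
that that that L S runs S ⇒ that that that that S runs S runs S   [L -> that S runs]
that that that that S runs S runs S ⇒ that that that that that L S runs S runs S   [S -> that L S]
that that that that that L S runs S runs S ⇒ that that that that that zero mul S runs S runs S   [L -> zero mul]
that that that that that zero mul S runs S runs S ⇒ that that that that that zero mul zero runs S runs S   [S -> zero]
that that that that that zero mul zero runs S runs S ⇒ that that that that that zero mul zero runs that L S runs S   [S -> that L S]
that that that that that zero mul zero runs that L S runs S ⇒ that that that that that zero mul zero runs that that S runs S runs S   [L -> that S runs]
that that that that that zero mul zero runs that that S runs S runs S ⇒ that that that that that zero mul zero runs that that zero runs S runs S   [S -> zero]
that that that that that zero mul zero runs that that zero runs S runs S ⇒ that that that that that zero mul zero runs that that zero runs zero runs S   [S -> zero]
that that that that that zero mul zero runs that that zero runs zero runs S ⇒ that that that that that zero mul zero runs that that zero runs zero runs zero   [S -> zero]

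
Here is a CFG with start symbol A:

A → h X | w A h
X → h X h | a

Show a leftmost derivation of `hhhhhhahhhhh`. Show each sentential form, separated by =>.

A => hX => hhXh => hhhXhh => hhhhXhhh => hhhhhXhhhh => hhhhhhXhhhhh => hhhhhhahhhhh

A => hX   [A → h X]
hX => hhXh   [X → h X h]
hhXh => hhhXhh   [X → h X h]
hhhXhh => hhhhXhhh   [X → h X h]
hhhhXhhh => hhhhhXhhhh   [X → h X h]
hhhhhXhhhh => hhhhhhXhhhhh   [X → h X h]
hhhhhhXhhhhh => hhhhhhahhhhh   [X → a]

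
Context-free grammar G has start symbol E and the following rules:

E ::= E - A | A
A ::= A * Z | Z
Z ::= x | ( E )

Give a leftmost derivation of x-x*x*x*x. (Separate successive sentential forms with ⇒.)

E ⇒ E-A   [E ::= E - A]
E-A ⇒ A-A   [E ::= A]
A-A ⇒ Z-A   [A ::= Z]
Z-A ⇒ x-A   [Z ::= x]
x-A ⇒ x-A*Z   [A ::= A * Z]
x-A*Z ⇒ x-A*Z*Z   [A ::= A * Z]
x-A*Z*Z ⇒ x-A*Z*Z*Z   [A ::= A * Z]
x-A*Z*Z*Z ⇒ x-Z*Z*Z*Z   [A ::= Z]
x-Z*Z*Z*Z ⇒ x-x*Z*Z*Z   [Z ::= x]
x-x*Z*Z*Z ⇒ x-x*x*Z*Z   [Z ::= x]
x-x*x*Z*Z ⇒ x-x*x*x*Z   [Z ::= x]
x-x*x*x*Z ⇒ x-x*x*x*x   [Z ::= x]

E ⇒ E-A ⇒ A-A ⇒ Z-A ⇒ x-A ⇒ x-A*Z ⇒ x-A*Z*Z ⇒ x-A*Z*Z*Z ⇒ x-Z*Z*Z*Z ⇒ x-x*Z*Z*Z ⇒ x-x*x*Z*Z ⇒ x-x*x*x*Z ⇒ x-x*x*x*x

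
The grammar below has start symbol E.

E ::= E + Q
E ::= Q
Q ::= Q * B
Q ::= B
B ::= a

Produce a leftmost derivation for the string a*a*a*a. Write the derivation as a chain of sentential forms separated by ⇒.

E ⇒ Q ⇒ Q*B ⇒ Q*B*B ⇒ Q*B*B*B ⇒ B*B*B*B ⇒ a*B*B*B ⇒ a*a*B*B ⇒ a*a*a*B ⇒ a*a*a*a

E ⇒ Q   [E ::= Q]
Q ⇒ Q*B   [Q ::= Q * B]
Q*B ⇒ Q*B*B   [Q ::= Q * B]
Q*B*B ⇒ Q*B*B*B   [Q ::= Q * B]
Q*B*B*B ⇒ B*B*B*B   [Q ::= B]
B*B*B*B ⇒ a*B*B*B   [B ::= a]
a*B*B*B ⇒ a*a*B*B   [B ::= a]
a*a*B*B ⇒ a*a*a*B   [B ::= a]
a*a*a*B ⇒ a*a*a*a   [B ::= a]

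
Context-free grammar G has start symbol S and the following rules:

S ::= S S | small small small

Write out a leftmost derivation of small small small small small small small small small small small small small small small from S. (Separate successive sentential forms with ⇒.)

S ⇒ S S ⇒ S S S ⇒ S S S S ⇒ S S S S S ⇒ small small small S S S S ⇒ small small small small small small S S S ⇒ small small small small small small small small small S S ⇒ small small small small small small small small small small small small S ⇒ small small small small small small small small small small small small small small small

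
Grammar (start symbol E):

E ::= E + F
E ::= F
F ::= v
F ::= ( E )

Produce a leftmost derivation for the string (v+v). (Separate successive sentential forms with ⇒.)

E ⇒ F   [E ::= F]
F ⇒ (E)   [F ::= ( E )]
(E) ⇒ (E+F)   [E ::= E + F]
(E+F) ⇒ (F+F)   [E ::= F]
(F+F) ⇒ (v+F)   [F ::= v]
(v+F) ⇒ (v+v)   [F ::= v]

E ⇒ F ⇒ (E) ⇒ (E+F) ⇒ (F+F) ⇒ (v+F) ⇒ (v+v)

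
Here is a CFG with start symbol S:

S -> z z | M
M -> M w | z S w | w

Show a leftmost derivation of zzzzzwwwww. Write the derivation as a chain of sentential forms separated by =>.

S => M => zSw => zMw => zMww => zMwww => zzSwwww => zzMwwww => zzzSwwwww => zzzzzwwwww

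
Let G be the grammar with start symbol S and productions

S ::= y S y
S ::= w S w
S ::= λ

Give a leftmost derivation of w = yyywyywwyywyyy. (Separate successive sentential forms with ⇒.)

S⇒ySy⇒yySyy⇒yyySyyy⇒yyywSwyyy⇒yyywySywyyy⇒yyywyySyywyyy⇒yyywyywSwyywyyy⇒yyywyywwyywyyy

S ⇒ ySy   [S ::= y S y]
ySy ⇒ yySyy   [S ::= y S y]
yySyy ⇒ yyySyyy   [S ::= y S y]
yyySyyy ⇒ yyywSwyyy   [S ::= w S w]
yyywSwyyy ⇒ yyywySywyyy   [S ::= y S y]
yyywySywyyy ⇒ yyywyySyywyyy   [S ::= y S y]
yyywyySyywyyy ⇒ yyywyywSwyywyyy   [S ::= w S w]
yyywyywSwyywyyy ⇒ yyywyywwyywyyy   [S ::= λ]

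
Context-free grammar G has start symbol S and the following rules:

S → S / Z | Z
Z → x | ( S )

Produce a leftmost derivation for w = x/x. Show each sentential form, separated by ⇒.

S⇒S/Z⇒Z/Z⇒x/Z⇒x/x

S ⇒ S/Z   [S → S / Z]
S/Z ⇒ Z/Z   [S → Z]
Z/Z ⇒ x/Z   [Z → x]
x/Z ⇒ x/x   [Z → x]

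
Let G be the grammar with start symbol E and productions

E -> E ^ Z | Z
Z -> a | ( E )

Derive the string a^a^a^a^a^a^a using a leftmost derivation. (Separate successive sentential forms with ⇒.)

E ⇒ E^Z ⇒ E^Z^Z ⇒ E^Z^Z^Z ⇒ E^Z^Z^Z^Z ⇒ E^Z^Z^Z^Z^Z ⇒ E^Z^Z^Z^Z^Z^Z ⇒ Z^Z^Z^Z^Z^Z^Z ⇒ a^Z^Z^Z^Z^Z^Z ⇒ a^a^Z^Z^Z^Z^Z ⇒ a^a^a^Z^Z^Z^Z ⇒ a^a^a^a^Z^Z^Z ⇒ a^a^a^a^a^Z^Z ⇒ a^a^a^a^a^a^Z ⇒ a^a^a^a^a^a^a

E ⇒ E^Z   [E -> E ^ Z]
E^Z ⇒ E^Z^Z   [E -> E ^ Z]
E^Z^Z ⇒ E^Z^Z^Z   [E -> E ^ Z]
E^Z^Z^Z ⇒ E^Z^Z^Z^Z   [E -> E ^ Z]
E^Z^Z^Z^Z ⇒ E^Z^Z^Z^Z^Z   [E -> E ^ Z]
E^Z^Z^Z^Z^Z ⇒ E^Z^Z^Z^Z^Z^Z   [E -> E ^ Z]
E^Z^Z^Z^Z^Z^Z ⇒ Z^Z^Z^Z^Z^Z^Z   [E -> Z]
Z^Z^Z^Z^Z^Z^Z ⇒ a^Z^Z^Z^Z^Z^Z   [Z -> a]
a^Z^Z^Z^Z^Z^Z ⇒ a^a^Z^Z^Z^Z^Z   [Z -> a]
a^a^Z^Z^Z^Z^Z ⇒ a^a^a^Z^Z^Z^Z   [Z -> a]
a^a^a^Z^Z^Z^Z ⇒ a^a^a^a^Z^Z^Z   [Z -> a]
a^a^a^a^Z^Z^Z ⇒ a^a^a^a^a^Z^Z   [Z -> a]
a^a^a^a^a^Z^Z ⇒ a^a^a^a^a^a^Z   [Z -> a]
a^a^a^a^a^a^Z ⇒ a^a^a^a^a^a^a   [Z -> a]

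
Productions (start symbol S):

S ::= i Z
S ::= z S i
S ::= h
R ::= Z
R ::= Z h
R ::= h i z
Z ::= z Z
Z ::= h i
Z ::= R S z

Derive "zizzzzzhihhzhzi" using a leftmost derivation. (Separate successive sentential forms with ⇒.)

S⇒zSi⇒ziZi⇒zizZi⇒zizRSzi⇒zizZSzi⇒zizzZSzi⇒zizzzZSzi⇒zizzzzZSzi⇒zizzzzRSzSzi⇒zizzzzZhSzSzi⇒zizzzzzZhSzSzi⇒zizzzzzhihSzSzi⇒zizzzzzhihhzSzi⇒zizzzzzhihhzhzi

S ⇒ zSi   [S ::= z S i]
zSi ⇒ ziZi   [S ::= i Z]
ziZi ⇒ zizZi   [Z ::= z Z]
zizZi ⇒ zizRSzi   [Z ::= R S z]
zizRSzi ⇒ zizZSzi   [R ::= Z]
zizZSzi ⇒ zizzZSzi   [Z ::= z Z]
zizzZSzi ⇒ zizzzZSzi   [Z ::= z Z]
zizzzZSzi ⇒ zizzzzZSzi   [Z ::= z Z]
zizzzzZSzi ⇒ zizzzzRSzSzi   [Z ::= R S z]
zizzzzRSzSzi ⇒ zizzzzZhSzSzi   [R ::= Z h]
zizzzzZhSzSzi ⇒ zizzzzzZhSzSzi   [Z ::= z Z]
zizzzzzZhSzSzi ⇒ zizzzzzhihSzSzi   [Z ::= h i]
zizzzzzhihSzSzi ⇒ zizzzzzhihhzSzi   [S ::= h]
zizzzzzhihhzSzi ⇒ zizzzzzhihhzhzi   [S ::= h]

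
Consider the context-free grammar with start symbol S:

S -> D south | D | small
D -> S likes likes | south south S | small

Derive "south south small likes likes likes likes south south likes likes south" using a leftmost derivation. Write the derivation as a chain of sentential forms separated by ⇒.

S ⇒ D south ⇒ S likes likes south ⇒ D south likes likes south ⇒ south south S south likes likes south ⇒ south south D south south likes likes south ⇒ south south S likes likes south south likes likes south ⇒ south south D likes likes south south likes likes south ⇒ south south S likes likes likes likes south south likes likes south ⇒ south south small likes likes likes likes south south likes likes south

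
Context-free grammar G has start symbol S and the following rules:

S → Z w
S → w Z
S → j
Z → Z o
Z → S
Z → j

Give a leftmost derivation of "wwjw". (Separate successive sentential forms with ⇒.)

S ⇒ Zw ⇒ Sw ⇒ wZw ⇒ wSw ⇒ wwZw ⇒ wwSw ⇒ wwjw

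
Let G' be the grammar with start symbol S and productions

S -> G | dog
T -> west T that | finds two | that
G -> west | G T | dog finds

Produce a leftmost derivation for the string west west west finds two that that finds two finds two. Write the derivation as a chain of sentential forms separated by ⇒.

S ⇒ G ⇒ G T ⇒ G T T ⇒ G T T T ⇒ west T T T ⇒ west west T that T T ⇒ west west west T that that T T ⇒ west west west finds two that that T T ⇒ west west west finds two that that finds two T ⇒ west west west finds two that that finds two finds two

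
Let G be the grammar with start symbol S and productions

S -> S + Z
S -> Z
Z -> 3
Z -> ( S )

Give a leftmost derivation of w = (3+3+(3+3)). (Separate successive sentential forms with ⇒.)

S ⇒ Z ⇒ (S) ⇒ (S+Z) ⇒ (S+Z+Z) ⇒ (Z+Z+Z) ⇒ (3+Z+Z) ⇒ (3+3+Z) ⇒ (3+3+(S)) ⇒ (3+3+(S+Z)) ⇒ (3+3+(Z+Z)) ⇒ (3+3+(3+Z)) ⇒ (3+3+(3+3))

S ⇒ Z   [S -> Z]
Z ⇒ (S)   [Z -> ( S )]
(S) ⇒ (S+Z)   [S -> S + Z]
(S+Z) ⇒ (S+Z+Z)   [S -> S + Z]
(S+Z+Z) ⇒ (Z+Z+Z)   [S -> Z]
(Z+Z+Z) ⇒ (3+Z+Z)   [Z -> 3]
(3+Z+Z) ⇒ (3+3+Z)   [Z -> 3]
(3+3+Z) ⇒ (3+3+(S))   [Z -> ( S )]
(3+3+(S)) ⇒ (3+3+(S+Z))   [S -> S + Z]
(3+3+(S+Z)) ⇒ (3+3+(Z+Z))   [S -> Z]
(3+3+(Z+Z)) ⇒ (3+3+(3+Z))   [Z -> 3]
(3+3+(3+Z)) ⇒ (3+3+(3+3))   [Z -> 3]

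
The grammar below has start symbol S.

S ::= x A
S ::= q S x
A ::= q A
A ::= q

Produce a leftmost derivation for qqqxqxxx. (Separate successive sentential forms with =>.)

S=>qSx=>qqSxx=>qqqSxxx=>qqqxAxxx=>qqqxqxxx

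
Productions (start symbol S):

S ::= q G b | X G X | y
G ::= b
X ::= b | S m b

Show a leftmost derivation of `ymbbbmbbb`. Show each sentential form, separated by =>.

S => XGX => SmbGX => XGXmbGX => SmbGXmbGX => ymbGXmbGX => ymbbXmbGX => ymbbbmbGX => ymbbbmbbX => ymbbbmbbb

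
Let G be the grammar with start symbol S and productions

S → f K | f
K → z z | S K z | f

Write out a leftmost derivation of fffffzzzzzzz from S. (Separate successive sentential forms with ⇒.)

S⇒fK⇒fSKz⇒ffKKz⇒ffSKzKz⇒fffKKzKz⇒fffSKzKzKz⇒ffffKzKzKz⇒fffffzKzKz⇒fffffzzzzKz⇒fffffzzzzzzz

S ⇒ fK   [S → f K]
fK ⇒ fSKz   [K → S K z]
fSKz ⇒ ffKKz   [S → f K]
ffKKz ⇒ ffSKzKz   [K → S K z]
ffSKzKz ⇒ fffKKzKz   [S → f K]
fffKKzKz ⇒ fffSKzKzKz   [K → S K z]
fffSKzKzKz ⇒ ffffKzKzKz   [S → f]
ffffKzKzKz ⇒ fffffzKzKz   [K → f]
fffffzKzKz ⇒ fffffzzzzKz   [K → z z]
fffffzzzzKz ⇒ fffffzzzzzzz   [K → z z]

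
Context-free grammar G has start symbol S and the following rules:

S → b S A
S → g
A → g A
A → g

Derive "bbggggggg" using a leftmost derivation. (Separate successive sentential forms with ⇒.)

S⇒bSA⇒bbSAA⇒bbgAA⇒bbggA⇒bbgggA⇒bbggggA⇒bbgggggA⇒bbggggggA⇒bbggggggg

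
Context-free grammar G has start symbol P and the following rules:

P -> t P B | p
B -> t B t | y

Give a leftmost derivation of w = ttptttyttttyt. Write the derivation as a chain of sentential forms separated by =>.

P => tPB => ttPBB => ttpBB => ttptBtB => ttpttBttB => ttptttBtttB => ttptttytttB => ttptttyttttBt => ttptttyttttyt

P => tPB   [P -> t P B]
tPB => ttPBB   [P -> t P B]
ttPBB => ttpBB   [P -> p]
ttpBB => ttptBtB   [B -> t B t]
ttptBtB => ttpttBttB   [B -> t B t]
ttpttBttB => ttptttBtttB   [B -> t B t]
ttptttBtttB => ttptttytttB   [B -> y]
ttptttytttB => ttptttyttttBt   [B -> t B t]
ttptttyttttBt => ttptttyttttyt   [B -> y]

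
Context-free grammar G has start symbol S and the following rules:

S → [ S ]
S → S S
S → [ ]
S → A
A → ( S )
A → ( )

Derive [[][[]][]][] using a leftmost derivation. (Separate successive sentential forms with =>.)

S => SS => [S]S => [SS]S => [SSS]S => [[]SS]S => [[][S]S]S => [[][[]]S]S => [[][[]][]]S => [[][[]][]][]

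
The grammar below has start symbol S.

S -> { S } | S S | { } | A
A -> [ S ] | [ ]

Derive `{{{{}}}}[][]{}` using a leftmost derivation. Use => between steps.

S=>SS=>{S}S=>{{S}}S=>{{{S}}}S=>{{{{}}}}S=>{{{{}}}}SS=>{{{{}}}}SSS=>{{{{}}}}ASS=>{{{{}}}}[]SS=>{{{{}}}}[]AS=>{{{{}}}}[][]S=>{{{{}}}}[][]{}

S => SS   [S -> S S]
SS => {S}S   [S -> { S }]
{S}S => {{S}}S   [S -> { S }]
{{S}}S => {{{S}}}S   [S -> { S }]
{{{S}}}S => {{{{}}}}S   [S -> { }]
{{{{}}}}S => {{{{}}}}SS   [S -> S S]
{{{{}}}}SS => {{{{}}}}SSS   [S -> S S]
{{{{}}}}SSS => {{{{}}}}ASS   [S -> A]
{{{{}}}}ASS => {{{{}}}}[]SS   [A -> [ ]]
{{{{}}}}[]SS => {{{{}}}}[]AS   [S -> A]
{{{{}}}}[]AS => {{{{}}}}[][]S   [A -> [ ]]
{{{{}}}}[][]S => {{{{}}}}[][]{}   [S -> { }]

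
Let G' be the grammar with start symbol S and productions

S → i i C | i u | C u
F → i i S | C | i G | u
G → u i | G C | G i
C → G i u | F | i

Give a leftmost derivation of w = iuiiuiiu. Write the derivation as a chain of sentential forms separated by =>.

S => Cu => Fu => iGu => iGCu => iuiCu => iuiFu => iuiiGu => iuiiGiu => iuiiuiiu

S => Cu   [S → C u]
Cu => Fu   [C → F]
Fu => iGu   [F → i G]
iGu => iGCu   [G → G C]
iGCu => iuiCu   [G → u i]
iuiCu => iuiFu   [C → F]
iuiFu => iuiiGu   [F → i G]
iuiiGu => iuiiGiu   [G → G i]
iuiiGiu => iuiiuiiu   [G → u i]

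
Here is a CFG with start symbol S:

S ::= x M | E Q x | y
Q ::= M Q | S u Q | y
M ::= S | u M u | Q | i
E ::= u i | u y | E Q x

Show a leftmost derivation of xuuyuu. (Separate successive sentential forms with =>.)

S=>xM=>xuMu=>xuuMuu=>xuuQuu=>xuuyuu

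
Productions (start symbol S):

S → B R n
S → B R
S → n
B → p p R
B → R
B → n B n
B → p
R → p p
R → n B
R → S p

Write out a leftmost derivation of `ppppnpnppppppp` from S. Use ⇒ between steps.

S ⇒ BR ⇒ ppRR ⇒ ppSpR ⇒ ppBRpR ⇒ ppppRRpR ⇒ ppppSpRpR ⇒ ppppnpRpR ⇒ ppppnpnBpR ⇒ ppppnpnRpR ⇒ ppppnpnSppR ⇒ ppppnpnBRppR ⇒ ppppnpnpRppR ⇒ ppppnpnpppppR ⇒ ppppnpnppppppp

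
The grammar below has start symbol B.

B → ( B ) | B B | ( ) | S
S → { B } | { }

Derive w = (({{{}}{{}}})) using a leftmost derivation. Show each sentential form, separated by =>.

B => (B) => ((B)) => ((S)) => (({B})) => (({BB})) => (({SB})) => (({{B}B})) => (({{S}B})) => (({{{}}B})) => (({{{}}S})) => (({{{}}{B}})) => (({{{}}{S}})) => (({{{}}{{}}}))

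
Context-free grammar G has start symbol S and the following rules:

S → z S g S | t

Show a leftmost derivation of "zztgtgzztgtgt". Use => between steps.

S=>zSgS=>zzSgSgS=>zztgSgS=>zztgtgS=>zztgtgzSgS=>zztgtgzzSgSgS=>zztgtgzztgSgS=>zztgtgzztgtgS=>zztgtgzztgtgt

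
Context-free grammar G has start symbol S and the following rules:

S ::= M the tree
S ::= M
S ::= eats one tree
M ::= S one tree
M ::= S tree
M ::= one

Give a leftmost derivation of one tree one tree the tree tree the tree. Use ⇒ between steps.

S ⇒ M the tree ⇒ S tree the tree ⇒ M the tree tree the tree ⇒ S one tree the tree tree the tree ⇒ M one tree the tree tree the tree ⇒ S tree one tree the tree tree the tree ⇒ M tree one tree the tree tree the tree ⇒ one tree one tree the tree tree the tree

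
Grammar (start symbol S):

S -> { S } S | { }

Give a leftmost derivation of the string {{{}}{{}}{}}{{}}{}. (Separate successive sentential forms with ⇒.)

S ⇒ {S}S   [S -> { S } S]
{S}S ⇒ {{S}S}S   [S -> { S } S]
{{S}S}S ⇒ {{{}}S}S   [S -> { }]
{{{}}S}S ⇒ {{{}}{S}S}S   [S -> { S } S]
{{{}}{S}S}S ⇒ {{{}}{{}}S}S   [S -> { }]
{{{}}{{}}S}S ⇒ {{{}}{{}}{}}S   [S -> { }]
{{{}}{{}}{}}S ⇒ {{{}}{{}}{}}{S}S   [S -> { S } S]
{{{}}{{}}{}}{S}S ⇒ {{{}}{{}}{}}{{}}S   [S -> { }]
{{{}}{{}}{}}{{}}S ⇒ {{{}}{{}}{}}{{}}{}   [S -> { }]

S ⇒ {S}S ⇒ {{S}S}S ⇒ {{{}}S}S ⇒ {{{}}{S}S}S ⇒ {{{}}{{}}S}S ⇒ {{{}}{{}}{}}S ⇒ {{{}}{{}}{}}{S}S ⇒ {{{}}{{}}{}}{{}}S ⇒ {{{}}{{}}{}}{{}}{}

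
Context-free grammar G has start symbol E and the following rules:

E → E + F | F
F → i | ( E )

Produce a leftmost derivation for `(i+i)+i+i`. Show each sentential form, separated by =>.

E => E+F   [E → E + F]
E+F => E+F+F   [E → E + F]
E+F+F => F+F+F   [E → F]
F+F+F => (E)+F+F   [F → ( E )]
(E)+F+F => (E+F)+F+F   [E → E + F]
(E+F)+F+F => (F+F)+F+F   [E → F]
(F+F)+F+F => (i+F)+F+F   [F → i]
(i+F)+F+F => (i+i)+F+F   [F → i]
(i+i)+F+F => (i+i)+i+F   [F → i]
(i+i)+i+F => (i+i)+i+i   [F → i]

E => E+F => E+F+F => F+F+F => (E)+F+F => (E+F)+F+F => (F+F)+F+F => (i+F)+F+F => (i+i)+F+F => (i+i)+i+F => (i+i)+i+i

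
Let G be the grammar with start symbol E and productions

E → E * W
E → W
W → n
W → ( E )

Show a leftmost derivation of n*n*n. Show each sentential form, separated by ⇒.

E ⇒ E*W   [E → E * W]
E*W ⇒ E*W*W   [E → E * W]
E*W*W ⇒ W*W*W   [E → W]
W*W*W ⇒ n*W*W   [W → n]
n*W*W ⇒ n*n*W   [W → n]
n*n*W ⇒ n*n*n   [W → n]

E ⇒ E*W ⇒ E*W*W ⇒ W*W*W ⇒ n*W*W ⇒ n*n*W ⇒ n*n*n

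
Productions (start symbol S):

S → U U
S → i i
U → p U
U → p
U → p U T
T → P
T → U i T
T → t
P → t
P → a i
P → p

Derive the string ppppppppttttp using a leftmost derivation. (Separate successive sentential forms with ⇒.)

S ⇒ UU   [S → U U]
UU ⇒ pUU   [U → p U]
pUU ⇒ ppUTU   [U → p U T]
ppUTU ⇒ pppUTTU   [U → p U T]
pppUTTU ⇒ ppppUTTU   [U → p U]
ppppUTTU ⇒ pppppUTTTU   [U → p U T]
pppppUTTTU ⇒ ppppppUTTTU   [U → p U]
ppppppUTTTU ⇒ pppppppUTTTTU   [U → p U T]
pppppppUTTTTU ⇒ ppppppppTTTTU   [U → p]
ppppppppTTTTU ⇒ pppppppptTTTU   [T → t]
pppppppptTTTU ⇒ ppppppppttTTU   [T → t]
ppppppppttTTU ⇒ pppppppptttTU   [T → t]
pppppppptttTU ⇒ ppppppppttttU   [T → t]
ppppppppttttU ⇒ ppppppppttttp   [U → p]

S⇒UU⇒pUU⇒ppUTU⇒pppUTTU⇒ppppUTTU⇒pppppUTTTU⇒ppppppUTTTU⇒pppppppUTTTTU⇒ppppppppTTTTU⇒pppppppptTTTU⇒ppppppppttTTU⇒pppppppptttTU⇒ppppppppttttU⇒ppppppppttttp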